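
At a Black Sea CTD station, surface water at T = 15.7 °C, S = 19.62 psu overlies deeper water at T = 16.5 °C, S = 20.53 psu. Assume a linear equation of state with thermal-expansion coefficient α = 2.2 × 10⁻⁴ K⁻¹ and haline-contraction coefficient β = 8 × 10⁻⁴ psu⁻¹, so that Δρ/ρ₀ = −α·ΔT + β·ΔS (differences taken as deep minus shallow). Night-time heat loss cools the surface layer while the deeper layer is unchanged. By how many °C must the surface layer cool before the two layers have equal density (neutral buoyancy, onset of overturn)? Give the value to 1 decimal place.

Neutral buoyancy requires Δρ = 0, i.e. −α(T_deep − T_surf′) + β(S_deep − S_surf) = 0.
T_surf′ = T_deep − (β/α)·ΔS = 16.5 − (8 × 10⁻⁴/2.2 × 10⁻⁴)·(+0.91) = 13.191 °C.
Cooling required: 15.7 − (13.191) = 2.509 °C.

2.5 °C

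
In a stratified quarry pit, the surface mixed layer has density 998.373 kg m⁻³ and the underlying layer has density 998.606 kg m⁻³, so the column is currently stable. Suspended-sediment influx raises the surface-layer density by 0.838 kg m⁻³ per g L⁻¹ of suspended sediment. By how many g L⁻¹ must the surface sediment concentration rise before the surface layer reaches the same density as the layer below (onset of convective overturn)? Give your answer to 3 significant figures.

Density deficit of the surface layer: 998.606 − 998.373 = 0.233 kg m⁻³.
Required change = 0.233 / 0.838 = 0.278 g L⁻¹.

0.278 g L⁻¹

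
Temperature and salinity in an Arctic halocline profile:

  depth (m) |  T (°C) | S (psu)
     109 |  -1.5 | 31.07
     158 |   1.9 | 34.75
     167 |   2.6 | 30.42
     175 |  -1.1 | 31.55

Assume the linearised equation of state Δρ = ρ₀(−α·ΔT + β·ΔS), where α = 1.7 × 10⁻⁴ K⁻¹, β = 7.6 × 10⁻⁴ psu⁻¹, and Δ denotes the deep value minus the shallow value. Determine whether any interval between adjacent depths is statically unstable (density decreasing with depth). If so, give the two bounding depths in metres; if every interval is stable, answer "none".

158–167 m

Evaluate Δρ/ρ₀ = −αΔT + βΔS across each adjacent pair:
  109–158 m: −αΔT+βΔS = −(1.7 × 10⁻⁴)(+3.4)+(7.6 × 10⁻⁴)(+3.68) = 2.2 × 10⁻³ → stable
  158–167 m: −αΔT+βΔS = −(1.7 × 10⁻⁴)(+0.7)+(7.6 × 10⁻⁴)(-4.33) = -3.4 × 10⁻³ → UNSTABLE
  167–175 m: −αΔT+βΔS = −(1.7 × 10⁻⁴)(-3.7)+(7.6 × 10⁻⁴)(+1.13) = 1.5 × 10⁻³ → stable
The 158–167 m interval has Δρ < 0: lighter water underlies denser water.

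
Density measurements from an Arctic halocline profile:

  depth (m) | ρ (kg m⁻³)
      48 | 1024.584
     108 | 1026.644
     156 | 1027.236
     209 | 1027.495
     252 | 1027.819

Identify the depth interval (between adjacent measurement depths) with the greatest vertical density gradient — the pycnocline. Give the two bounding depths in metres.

48–108 m

Compute the density gradient over each adjacent pair:
  48–108 m: Δρ/Δz = 2.060/60 = 0.034 kg m⁻⁴
  108–156 m: Δρ/Δz = 0.592/48 = 0.012 kg m⁻⁴
  156–209 m: Δρ/Δz = 0.259/53 = 4.9 × 10⁻³ kg m⁻⁴
  209–252 m: Δρ/Δz = 0.324/43 = 7.5 × 10⁻³ kg m⁻⁴
The largest gradient is in the 48–108 m interval — the pycnocline.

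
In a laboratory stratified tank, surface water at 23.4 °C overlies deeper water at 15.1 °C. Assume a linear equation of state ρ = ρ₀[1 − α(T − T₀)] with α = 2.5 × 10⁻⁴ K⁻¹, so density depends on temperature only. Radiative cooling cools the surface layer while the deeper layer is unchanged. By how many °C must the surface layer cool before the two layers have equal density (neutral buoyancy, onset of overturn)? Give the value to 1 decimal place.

With temperature the only control, equal density requires T_surf′ = T_deep.
T_surf′ = 15.1 °C.
Cooling required: 23.4 − 15.1 = 8.3 °C.

8.3 °C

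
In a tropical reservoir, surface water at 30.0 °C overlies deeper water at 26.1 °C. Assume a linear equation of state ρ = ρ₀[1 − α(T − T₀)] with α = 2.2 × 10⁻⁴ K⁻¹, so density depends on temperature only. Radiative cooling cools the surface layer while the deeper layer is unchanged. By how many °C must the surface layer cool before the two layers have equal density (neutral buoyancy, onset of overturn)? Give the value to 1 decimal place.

3.9 °C

With temperature the only control, equal density requires T_surf′ = T_deep.
T_surf′ = 26.1 °C.
Cooling required: 30.0 − 26.1 = 3.9 °C.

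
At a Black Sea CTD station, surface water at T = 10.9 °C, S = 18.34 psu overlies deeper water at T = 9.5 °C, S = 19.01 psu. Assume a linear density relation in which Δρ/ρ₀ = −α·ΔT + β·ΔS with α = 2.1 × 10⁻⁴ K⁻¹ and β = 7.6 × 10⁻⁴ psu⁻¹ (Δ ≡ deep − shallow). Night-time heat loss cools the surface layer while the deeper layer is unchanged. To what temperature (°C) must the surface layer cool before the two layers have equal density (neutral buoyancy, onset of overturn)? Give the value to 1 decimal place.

Neutral buoyancy requires Δρ = 0, i.e. −α(T_deep − T_surf′) + β(S_deep − S_surf) = 0.
T_surf′ = T_deep − (β/α)·ΔS = 9.5 − (7.6 × 10⁻⁴/2.1 × 10⁻⁴)·(+0.67) = 7.075 °C.
Cooling required: 10.9 − (7.075) = 3.825 °C.

7.1 °C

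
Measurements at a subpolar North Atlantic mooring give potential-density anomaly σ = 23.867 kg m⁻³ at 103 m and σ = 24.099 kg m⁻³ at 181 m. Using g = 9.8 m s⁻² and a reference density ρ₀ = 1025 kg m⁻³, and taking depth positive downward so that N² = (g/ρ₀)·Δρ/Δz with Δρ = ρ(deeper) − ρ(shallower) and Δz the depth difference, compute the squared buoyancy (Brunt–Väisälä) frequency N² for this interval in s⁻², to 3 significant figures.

Δρ = 1024.099 − 1023.867 = 0.232 kg m⁻³ over Δz = 181 − 103 = 78 m.
N² = (9.8/1025) × (0.232/78) = 2.8438 × 10⁻⁵ s⁻² ≈ 2.84 × 10⁻⁵ s⁻².

2.84 × 10⁻⁵ s⁻²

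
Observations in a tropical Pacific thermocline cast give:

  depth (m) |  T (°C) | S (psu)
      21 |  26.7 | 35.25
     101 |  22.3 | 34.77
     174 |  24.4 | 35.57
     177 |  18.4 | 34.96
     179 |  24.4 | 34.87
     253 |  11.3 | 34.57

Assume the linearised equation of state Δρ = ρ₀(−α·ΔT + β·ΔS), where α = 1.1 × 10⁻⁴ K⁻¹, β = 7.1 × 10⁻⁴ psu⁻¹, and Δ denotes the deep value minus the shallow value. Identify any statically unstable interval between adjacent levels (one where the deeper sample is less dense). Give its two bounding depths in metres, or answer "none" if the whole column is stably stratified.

177–179 m

Evaluate Δρ/ρ₀ = −αΔT + βΔS across each adjacent pair:
  21–101 m: −αΔT+βΔS = −(1.1 × 10⁻⁴)(-4.4)+(7.1 × 10⁻⁴)(-0.48) = 1.4 × 10⁻⁴ → stable
  101–174 m: −αΔT+βΔS = −(1.1 × 10⁻⁴)(+2.1)+(7.1 × 10⁻⁴)(+0.80) = 3.4 × 10⁻⁴ → stable
  174–177 m: −αΔT+βΔS = −(1.1 × 10⁻⁴)(-6.0)+(7.1 × 10⁻⁴)(-0.61) = 2.3 × 10⁻⁴ → stable
  177–179 m: −αΔT+βΔS = −(1.1 × 10⁻⁴)(+6.0)+(7.1 × 10⁻⁴)(-0.09) = -7.2 × 10⁻⁴ → UNSTABLE
  179–253 m: −αΔT+βΔS = −(1.1 × 10⁻⁴)(-13.1)+(7.1 × 10⁻⁴)(-0.30) = 1.2 × 10⁻³ → stable
The 177–179 m interval has Δρ < 0: lighter water underlies denser water.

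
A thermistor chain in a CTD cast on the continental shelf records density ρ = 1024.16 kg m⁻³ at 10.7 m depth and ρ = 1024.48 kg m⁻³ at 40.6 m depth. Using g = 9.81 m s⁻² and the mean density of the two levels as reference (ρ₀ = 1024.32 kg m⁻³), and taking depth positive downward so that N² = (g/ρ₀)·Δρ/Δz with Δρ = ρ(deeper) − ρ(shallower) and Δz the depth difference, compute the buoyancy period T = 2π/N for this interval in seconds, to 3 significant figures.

621 s

Δρ = 1024.48 − 1024.16 = 0.32 kg m⁻³ over Δz = 40.6 − 10.7 = 29.9 m.
N² = (9.81/1024.32) × (0.32/29.9) = 1.0250 × 10⁻⁴ s⁻².
N = √(1.0250 × 10⁻⁴) = 0.010124 rad s⁻¹, so T = 2π/N = 620.62 s ≈ 621 s.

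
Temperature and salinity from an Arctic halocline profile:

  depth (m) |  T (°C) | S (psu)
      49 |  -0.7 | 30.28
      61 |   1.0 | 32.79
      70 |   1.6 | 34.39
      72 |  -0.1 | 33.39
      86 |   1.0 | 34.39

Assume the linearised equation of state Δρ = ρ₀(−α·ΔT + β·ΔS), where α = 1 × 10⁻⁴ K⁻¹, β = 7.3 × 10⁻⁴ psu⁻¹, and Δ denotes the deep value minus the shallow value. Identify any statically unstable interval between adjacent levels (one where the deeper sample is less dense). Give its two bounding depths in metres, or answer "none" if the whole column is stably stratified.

70–72 m

Evaluate Δρ/ρ₀ = −αΔT + βΔS across each adjacent pair:
  49–61 m: −αΔT+βΔS = −(1 × 10⁻⁴)(+1.7)+(7.3 × 10⁻⁴)(+2.51) = 1.7 × 10⁻³ → stable
  61–70 m: −αΔT+βΔS = −(1 × 10⁻⁴)(+0.6)+(7.3 × 10⁻⁴)(+1.60) = 1.1 × 10⁻³ → stable
  70–72 m: −αΔT+βΔS = −(1 × 10⁻⁴)(-1.7)+(7.3 × 10⁻⁴)(-1.00) = -5.6 × 10⁻⁴ → UNSTABLE
  72–86 m: −αΔT+βΔS = −(1 × 10⁻⁴)(+1.1)+(7.3 × 10⁻⁴)(+1.00) = 6.2 × 10⁻⁴ → stable
The 70–72 m interval has Δρ < 0: lighter water underlies denser water.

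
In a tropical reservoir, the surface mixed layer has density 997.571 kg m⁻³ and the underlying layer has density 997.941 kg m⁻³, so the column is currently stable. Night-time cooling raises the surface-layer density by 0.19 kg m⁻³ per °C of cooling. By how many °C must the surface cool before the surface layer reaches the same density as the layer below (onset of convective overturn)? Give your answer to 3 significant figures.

Density deficit of the surface layer: 997.941 − 997.571 = 0.37 kg m⁻³.
Required change = 0.37 / 0.19 = 1.95 °C.

1.95 °C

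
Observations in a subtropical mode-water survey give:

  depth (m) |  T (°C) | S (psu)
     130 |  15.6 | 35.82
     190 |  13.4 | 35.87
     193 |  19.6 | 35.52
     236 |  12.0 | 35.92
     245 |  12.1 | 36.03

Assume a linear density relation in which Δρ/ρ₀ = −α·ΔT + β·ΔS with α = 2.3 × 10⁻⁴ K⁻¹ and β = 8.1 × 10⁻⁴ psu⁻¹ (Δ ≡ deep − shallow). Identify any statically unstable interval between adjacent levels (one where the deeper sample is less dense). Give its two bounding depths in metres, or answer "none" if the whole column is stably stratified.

190–193 m

Evaluate Δρ/ρ₀ = −αΔT + βΔS across each adjacent pair:
  130–190 m: −αΔT+βΔS = −(2.3 × 10⁻⁴)(-2.2)+(8.1 × 10⁻⁴)(+0.05) = 5.5 × 10⁻⁴ → stable
  190–193 m: −αΔT+βΔS = −(2.3 × 10⁻⁴)(+6.2)+(8.1 × 10⁻⁴)(-0.35) = -1.7 × 10⁻³ → UNSTABLE
  193–236 m: −αΔT+βΔS = −(2.3 × 10⁻⁴)(-7.6)+(8.1 × 10⁻⁴)(+0.40) = 2.1 × 10⁻³ → stable
  236–245 m: −αΔT+βΔS = −(2.3 × 10⁻⁴)(+0.1)+(8.1 × 10⁻⁴)(+0.11) = 6.6 × 10⁻⁵ → stable
The 190–193 m interval has Δρ < 0: lighter water underlies denser water.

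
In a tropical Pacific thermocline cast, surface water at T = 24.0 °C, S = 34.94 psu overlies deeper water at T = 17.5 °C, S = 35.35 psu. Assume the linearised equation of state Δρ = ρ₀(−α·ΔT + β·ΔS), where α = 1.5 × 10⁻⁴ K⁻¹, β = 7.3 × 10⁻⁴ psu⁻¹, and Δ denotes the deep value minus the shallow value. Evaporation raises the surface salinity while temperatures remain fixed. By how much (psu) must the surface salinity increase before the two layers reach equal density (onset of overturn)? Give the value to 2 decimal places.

1.75 psu

Neutral buoyancy requires −α(T_deep − T_surf) + β(S_deep − S_surf′) = 0.
S_surf′ = S_deep − (α/β)·ΔT = 35.35 − (1.5 × 10⁻⁴/7.3 × 10⁻⁴)·(-6.5) = 36.6856 psu.
Increase required: 36.6856 − 34.94 = 1.7456 psu.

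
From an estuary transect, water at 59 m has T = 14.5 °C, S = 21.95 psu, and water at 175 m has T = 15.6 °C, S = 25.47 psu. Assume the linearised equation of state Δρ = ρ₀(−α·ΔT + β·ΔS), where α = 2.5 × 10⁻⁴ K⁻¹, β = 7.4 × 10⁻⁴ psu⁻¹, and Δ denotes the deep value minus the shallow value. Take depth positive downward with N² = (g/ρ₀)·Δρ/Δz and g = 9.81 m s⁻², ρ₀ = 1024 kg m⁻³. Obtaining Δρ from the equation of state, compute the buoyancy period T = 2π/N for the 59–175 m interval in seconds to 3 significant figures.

ΔT = +1.1 K, ΔS = +3.52 psu (deep − shallow).
Δρ/ρ₀ = −αΔT + βΔS = -2.75 × 10⁻⁴ + 2.6048 × 10⁻³ = 2.3298 × 10⁻³, so Δρ ≈ 2.386 kg m⁻³.
N² = (g/ρ₀)·Δρ/Δz = g·(Δρ/ρ₀)/Δz = 9.81 × 2.3298 × 10⁻³ / 116 = 1.9703 × 10⁻⁴ s⁻².
N = √(1.9703 × 10⁻⁴) = 0.014037 rad s⁻¹ → T = 2π/N = 447.62 s ≈ 448 s.

448 s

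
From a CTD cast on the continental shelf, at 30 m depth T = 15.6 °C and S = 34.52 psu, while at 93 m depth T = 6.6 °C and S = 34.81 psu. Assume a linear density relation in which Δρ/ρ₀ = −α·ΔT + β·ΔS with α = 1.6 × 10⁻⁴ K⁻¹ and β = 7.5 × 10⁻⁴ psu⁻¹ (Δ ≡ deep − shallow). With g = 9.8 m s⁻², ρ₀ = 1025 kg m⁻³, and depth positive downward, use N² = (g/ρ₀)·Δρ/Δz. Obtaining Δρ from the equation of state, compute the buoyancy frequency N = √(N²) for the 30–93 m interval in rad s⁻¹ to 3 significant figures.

0.0161 rad s⁻¹

ΔT = -9.0 K, ΔS = +0.29 psu (deep − shallow).
Δρ/ρ₀ = −αΔT + βΔS = 1.44 × 10⁻³ + 2.175 × 10⁻⁴ = 1.6575 × 10⁻³, so Δρ ≈ 1.699 kg m⁻³.
N² = (g/ρ₀)·Δρ/Δz = g·(Δρ/ρ₀)/Δz = 9.8 × 1.6575 × 10⁻³ / 63 = 2.5783 × 10⁻⁴ s⁻².
N = √(2.5783 × 10⁻⁴) = 0.016057 rad s⁻¹ ≈ 0.0161 rad s⁻¹.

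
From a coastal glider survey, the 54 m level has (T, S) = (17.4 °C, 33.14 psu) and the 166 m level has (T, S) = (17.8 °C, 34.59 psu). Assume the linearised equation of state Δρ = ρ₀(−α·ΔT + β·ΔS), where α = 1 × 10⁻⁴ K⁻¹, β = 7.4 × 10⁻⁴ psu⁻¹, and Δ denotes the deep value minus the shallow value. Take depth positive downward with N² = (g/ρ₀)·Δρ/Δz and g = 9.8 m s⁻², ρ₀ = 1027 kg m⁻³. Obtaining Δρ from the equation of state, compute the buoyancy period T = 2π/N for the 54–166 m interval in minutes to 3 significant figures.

ΔT = +0.4 K, ΔS = +1.45 psu (deep − shallow).
Δρ/ρ₀ = −αΔT + βΔS = -4.00 × 10⁻⁵ + 1.073 × 10⁻³ = 1.033 × 10⁻³, so Δρ ≈ 1.061 kg m⁻³.
N² = (g/ρ₀)·Δρ/Δz = g·(Δρ/ρ₀)/Δz = 9.8 × 1.033 × 10⁻³ / 112 = 9.0387 × 10⁻⁵ s⁻².
N = √(9.0387 × 10⁻⁵) = 9.5072 × 10⁻³ rad s⁻¹ → T = 2π/N = 660.89 s = 11.015 min ≈ 11.0 min.

11.0 min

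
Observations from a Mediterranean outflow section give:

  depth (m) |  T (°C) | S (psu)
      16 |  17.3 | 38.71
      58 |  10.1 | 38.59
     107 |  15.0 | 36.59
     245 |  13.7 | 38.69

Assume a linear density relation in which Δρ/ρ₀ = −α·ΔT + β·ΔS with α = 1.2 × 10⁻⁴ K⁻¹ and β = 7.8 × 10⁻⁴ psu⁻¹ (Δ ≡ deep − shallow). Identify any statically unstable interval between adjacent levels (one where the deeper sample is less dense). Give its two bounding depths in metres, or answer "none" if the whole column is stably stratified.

58–107 m

Evaluate Δρ/ρ₀ = −αΔT + βΔS across each adjacent pair:
  16–58 m: −αΔT+βΔS = −(1.2 × 10⁻⁴)(-7.2)+(7.8 × 10⁻⁴)(-0.12) = 7.7 × 10⁻⁴ → stable
  58–107 m: −αΔT+βΔS = −(1.2 × 10⁻⁴)(+4.9)+(7.8 × 10⁻⁴)(-2.00) = -2.1 × 10⁻³ → UNSTABLE
  107–245 m: −αΔT+βΔS = −(1.2 × 10⁻⁴)(-1.3)+(7.8 × 10⁻⁴)(+2.10) = 1.8 × 10⁻³ → stable
The 58–107 m interval has Δρ < 0: lighter water underlies denser water.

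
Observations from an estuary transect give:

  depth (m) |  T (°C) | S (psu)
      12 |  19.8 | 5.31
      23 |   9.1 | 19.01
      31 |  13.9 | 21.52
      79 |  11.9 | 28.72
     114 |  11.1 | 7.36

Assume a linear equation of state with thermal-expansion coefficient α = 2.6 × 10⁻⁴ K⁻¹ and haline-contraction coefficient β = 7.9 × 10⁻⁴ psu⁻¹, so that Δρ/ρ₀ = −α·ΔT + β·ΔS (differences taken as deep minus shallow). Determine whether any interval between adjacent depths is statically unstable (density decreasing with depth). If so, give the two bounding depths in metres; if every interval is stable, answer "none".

Evaluate Δρ/ρ₀ = −αΔT + βΔS across each adjacent pair:
  12–23 m: −αΔT+βΔS = −(2.6 × 10⁻⁴)(-10.7)+(7.9 × 10⁻⁴)(+13.70) = 0.014 → stable
  23–31 m: −αΔT+βΔS = −(2.6 × 10⁻⁴)(+4.8)+(7.9 × 10⁻⁴)(+2.51) = 7.3 × 10⁻⁴ → stable
  31–79 m: −αΔT+βΔS = −(2.6 × 10⁻⁴)(-2.0)+(7.9 × 10⁻⁴)(+7.20) = 6.2 × 10⁻³ → stable
  79–114 m: −αΔT+βΔS = −(2.6 × 10⁻⁴)(-0.8)+(7.9 × 10⁻⁴)(-21.36) = -0.017 → UNSTABLE
The 79–114 m interval has Δρ < 0: lighter water underlies denser water.

79–114 m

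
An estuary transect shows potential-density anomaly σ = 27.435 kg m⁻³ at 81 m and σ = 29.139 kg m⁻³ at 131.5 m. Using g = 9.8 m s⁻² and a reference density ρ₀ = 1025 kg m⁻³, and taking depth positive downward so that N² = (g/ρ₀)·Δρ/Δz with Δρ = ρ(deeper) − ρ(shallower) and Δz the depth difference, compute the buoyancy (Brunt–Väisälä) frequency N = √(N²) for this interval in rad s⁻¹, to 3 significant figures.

Δρ = 1029.139 − 1027.435 = 1.704 kg m⁻³ over Δz = 131.5 − 81 = 50.5 m.
N² = (9.8/1025) × (1.704/50.5) = 3.2261 × 10⁻⁴ s⁻².
N = √(3.2261 × 10⁻⁴) = 0.017961 rad s⁻¹ ≈ 0.0180 rad s⁻¹.

0.0180 rad s⁻¹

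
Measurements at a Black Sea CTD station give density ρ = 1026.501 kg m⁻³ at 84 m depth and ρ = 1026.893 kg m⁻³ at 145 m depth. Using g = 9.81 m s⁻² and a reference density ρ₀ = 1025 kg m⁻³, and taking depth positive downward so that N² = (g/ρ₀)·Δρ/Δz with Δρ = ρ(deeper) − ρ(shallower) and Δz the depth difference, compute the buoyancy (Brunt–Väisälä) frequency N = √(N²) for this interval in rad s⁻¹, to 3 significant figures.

Δρ = 1026.893 − 1026.501 = 0.392 kg m⁻³ over Δz = 145 − 84 = 61 m.
N² = (9.81/1025) × (0.392/61) = 6.1504 × 10⁻⁵ s⁻².
N = √(6.1504 × 10⁻⁵) = 7.8424 × 10⁻³ rad s⁻¹ ≈ 7.84 × 10⁻³ rad s⁻¹.

7.84 × 10⁻³ rad s⁻¹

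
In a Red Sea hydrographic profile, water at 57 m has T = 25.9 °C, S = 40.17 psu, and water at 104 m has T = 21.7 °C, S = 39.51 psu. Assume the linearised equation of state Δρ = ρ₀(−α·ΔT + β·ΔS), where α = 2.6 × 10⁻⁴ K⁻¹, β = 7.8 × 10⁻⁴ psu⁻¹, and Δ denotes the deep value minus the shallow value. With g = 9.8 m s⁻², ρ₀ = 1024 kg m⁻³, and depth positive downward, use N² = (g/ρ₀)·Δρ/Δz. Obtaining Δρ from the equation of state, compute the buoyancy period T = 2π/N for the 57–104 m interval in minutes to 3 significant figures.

ΔT = -4.2 K, ΔS = -0.66 psu (deep − shallow).
Δρ/ρ₀ = −αΔT + βΔS = 1.092 × 10⁻³ − 5.148 × 10⁻⁴ = 5.772 × 10⁻⁴, so Δρ ≈ 0.5911 kg m⁻³.
N² = (g/ρ₀)·Δρ/Δz = g·(Δρ/ρ₀)/Δz = 9.8 × 5.772 × 10⁻⁴ / 47 = 1.2035 × 10⁻⁴ s⁻².
N = √(1.2035 × 10⁻⁴) = 0.010970 rad s⁻¹ → T = 2π/N = 572.76 s = 9.5460 min ≈ 9.55 min.

9.55 min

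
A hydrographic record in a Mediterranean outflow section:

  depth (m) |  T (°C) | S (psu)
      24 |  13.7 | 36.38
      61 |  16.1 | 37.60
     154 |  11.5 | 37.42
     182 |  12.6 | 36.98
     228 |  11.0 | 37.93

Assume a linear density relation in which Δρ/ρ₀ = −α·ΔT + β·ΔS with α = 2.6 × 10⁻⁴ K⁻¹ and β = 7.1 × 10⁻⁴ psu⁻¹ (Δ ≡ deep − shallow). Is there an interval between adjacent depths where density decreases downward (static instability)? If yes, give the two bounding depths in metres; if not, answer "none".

154–182 m

Evaluate Δρ/ρ₀ = −αΔT + βΔS across each adjacent pair:
  24–61 m: −αΔT+βΔS = −(2.6 × 10⁻⁴)(+2.4)+(7.1 × 10⁻⁴)(+1.22) = 2.4 × 10⁻⁴ → stable
  61–154 m: −αΔT+βΔS = −(2.6 × 10⁻⁴)(-4.6)+(7.1 × 10⁻⁴)(-0.18) = 1.1 × 10⁻³ → stable
  154–182 m: −αΔT+βΔS = −(2.6 × 10⁻⁴)(+1.1)+(7.1 × 10⁻⁴)(-0.44) = -6.0 × 10⁻⁴ → UNSTABLE
  182–228 m: −αΔT+βΔS = −(2.6 × 10⁻⁴)(-1.6)+(7.1 × 10⁻⁴)(+0.95) = 1.1 × 10⁻³ → stable
The 154–182 m interval has Δρ < 0: lighter water underlies denser water.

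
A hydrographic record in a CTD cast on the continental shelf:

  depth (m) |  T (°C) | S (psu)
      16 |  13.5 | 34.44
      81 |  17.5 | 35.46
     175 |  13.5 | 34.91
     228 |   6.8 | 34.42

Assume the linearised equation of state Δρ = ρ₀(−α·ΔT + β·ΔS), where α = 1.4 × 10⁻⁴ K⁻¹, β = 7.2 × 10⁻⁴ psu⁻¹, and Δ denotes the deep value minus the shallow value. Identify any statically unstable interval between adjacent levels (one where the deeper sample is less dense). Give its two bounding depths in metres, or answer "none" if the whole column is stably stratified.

Evaluate Δρ/ρ₀ = −αΔT + βΔS across each adjacent pair:
  16–81 m: −αΔT+βΔS = −(1.4 × 10⁻⁴)(+4.0)+(7.2 × 10⁻⁴)(+1.02) = 1.7 × 10⁻⁴ → stable
  81–175 m: −αΔT+βΔS = −(1.4 × 10⁻⁴)(-4.0)+(7.2 × 10⁻⁴)(-0.55) = 1.6 × 10⁻⁴ → stable
  175–228 m: −αΔT+βΔS = −(1.4 × 10⁻⁴)(-6.7)+(7.2 × 10⁻⁴)(-0.49) = 5.9 × 10⁻⁴ → stable
Every interval has Δρ > 0: the column is stably stratified throughout.

none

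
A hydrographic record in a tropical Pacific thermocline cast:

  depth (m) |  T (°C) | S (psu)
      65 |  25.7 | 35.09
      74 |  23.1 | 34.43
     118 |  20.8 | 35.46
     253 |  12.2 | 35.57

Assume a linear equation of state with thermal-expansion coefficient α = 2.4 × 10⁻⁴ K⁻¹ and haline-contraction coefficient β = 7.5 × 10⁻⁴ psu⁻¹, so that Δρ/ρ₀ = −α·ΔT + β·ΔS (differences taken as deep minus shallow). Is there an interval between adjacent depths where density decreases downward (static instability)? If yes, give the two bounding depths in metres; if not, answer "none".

none

Evaluate Δρ/ρ₀ = −αΔT + βΔS across each adjacent pair:
  65–74 m: −αΔT+βΔS = −(2.4 × 10⁻⁴)(-2.6)+(7.5 × 10⁻⁴)(-0.66) = 1.3 × 10⁻⁴ → stable
  74–118 m: −αΔT+βΔS = −(2.4 × 10⁻⁴)(-2.3)+(7.5 × 10⁻⁴)(+1.03) = 1.3 × 10⁻³ → stable
  118–253 m: −αΔT+βΔS = −(2.4 × 10⁻⁴)(-8.6)+(7.5 × 10⁻⁴)(+0.11) = 2.1 × 10⁻³ → stable
Every interval has Δρ > 0: the column is stably stratified throughout.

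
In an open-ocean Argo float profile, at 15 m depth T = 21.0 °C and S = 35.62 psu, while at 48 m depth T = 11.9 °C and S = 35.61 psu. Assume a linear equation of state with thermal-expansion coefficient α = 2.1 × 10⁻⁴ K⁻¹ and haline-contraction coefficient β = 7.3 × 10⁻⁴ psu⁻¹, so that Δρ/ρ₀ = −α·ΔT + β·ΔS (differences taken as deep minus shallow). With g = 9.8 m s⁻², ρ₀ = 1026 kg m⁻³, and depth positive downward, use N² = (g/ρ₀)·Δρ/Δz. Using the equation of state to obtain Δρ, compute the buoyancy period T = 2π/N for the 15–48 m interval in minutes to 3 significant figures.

4.40 min

ΔT = -9.1 K, ΔS = -0.01 psu (deep − shallow).
Δρ/ρ₀ = −αΔT + βΔS = 1.911 × 10⁻³ − 7.30 × 10⁻⁶ = 1.9037 × 10⁻³, so Δρ ≈ 1.953 kg m⁻³.
N² = (g/ρ₀)·Δρ/Δz = g·(Δρ/ρ₀)/Δz = 9.8 × 1.9037 × 10⁻³ / 33 = 5.6534 × 10⁻⁴ s⁻².
N = √(5.6534 × 10⁻⁴) = 0.023777 rad s⁻¹ → T = 2π/N = 264.25 s = 4.4042 min ≈ 4.40 min.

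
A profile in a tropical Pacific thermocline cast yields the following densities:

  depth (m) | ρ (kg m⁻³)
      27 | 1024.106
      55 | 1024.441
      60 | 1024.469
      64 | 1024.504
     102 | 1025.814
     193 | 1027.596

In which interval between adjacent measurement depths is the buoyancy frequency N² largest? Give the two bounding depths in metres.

Compute the density gradient over each adjacent pair:
  27–55 m: Δρ/Δz = 0.335/28 = 0.012 kg m⁻⁴
  55–60 m: Δρ/Δz = 0.028/5 = 5.6 × 10⁻³ kg m⁻⁴
  60–64 m: Δρ/Δz = 0.035/4 = 8.8 × 10⁻³ kg m⁻⁴
  64–102 m: Δρ/Δz = 1.310/38 = 0.034 kg m⁻⁴
  102–193 m: Δρ/Δz = 1.782/91 = 0.020 kg m⁻⁴
The largest gradient is in the 64–102 m interval — the pycnocline.

64–102 m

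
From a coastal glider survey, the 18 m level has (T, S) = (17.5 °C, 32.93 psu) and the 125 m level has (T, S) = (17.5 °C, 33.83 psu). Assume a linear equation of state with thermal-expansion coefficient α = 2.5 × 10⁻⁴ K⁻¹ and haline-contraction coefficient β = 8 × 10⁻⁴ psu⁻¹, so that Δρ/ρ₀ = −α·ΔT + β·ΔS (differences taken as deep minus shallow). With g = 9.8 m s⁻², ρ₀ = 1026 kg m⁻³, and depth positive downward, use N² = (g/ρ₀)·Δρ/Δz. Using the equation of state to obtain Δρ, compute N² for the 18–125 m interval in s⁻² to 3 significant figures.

6.59 × 10⁻⁵ s⁻²

ΔT = +0.0 K, ΔS = +0.90 psu (deep − shallow).
Δρ/ρ₀ = −αΔT + βΔS = 0 + 7.20 × 10⁻⁴ = 7.20 × 10⁻⁴, so Δρ ≈ 0.7387 kg m⁻³.
N² = (g/ρ₀)·Δρ/Δz = g·(Δρ/ρ₀)/Δz = 9.8 × 7.20 × 10⁻⁴ / 107 = 6.5944 × 10⁻⁵ s⁻² ≈ 6.59 × 10⁻⁵ s⁻².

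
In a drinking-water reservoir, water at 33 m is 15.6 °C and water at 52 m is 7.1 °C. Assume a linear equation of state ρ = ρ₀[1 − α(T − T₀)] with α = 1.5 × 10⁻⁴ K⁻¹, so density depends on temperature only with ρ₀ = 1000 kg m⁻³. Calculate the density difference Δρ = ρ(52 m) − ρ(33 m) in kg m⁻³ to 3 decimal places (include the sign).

ΔT = -8.5 K, Δρ/ρ₀ = −αΔT = 1.275 × 10⁻³.
Δρ = 1000 × (1.275 × 10⁻³) = +1.275 kg m⁻³.
Positive Δρ: denser below, stable.

+1.275 kg m⁻³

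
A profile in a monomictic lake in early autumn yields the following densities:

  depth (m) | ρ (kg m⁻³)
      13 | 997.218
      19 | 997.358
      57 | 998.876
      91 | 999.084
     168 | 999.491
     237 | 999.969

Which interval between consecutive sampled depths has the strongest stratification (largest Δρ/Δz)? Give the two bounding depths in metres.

Compute the density gradient over each adjacent pair:
  13–19 m: Δρ/Δz = 0.140/6 = 0.023 kg m⁻⁴
  19–57 m: Δρ/Δz = 1.518/38 = 0.040 kg m⁻⁴
  57–91 m: Δρ/Δz = 0.208/34 = 6.1 × 10⁻³ kg m⁻⁴
  91–168 m: Δρ/Δz = 0.407/77 = 5.3 × 10⁻³ kg m⁻⁴
  168–237 m: Δρ/Δz = 0.478/69 = 6.9 × 10⁻³ kg m⁻⁴
The largest gradient is in the 19–57 m interval — the pycnocline.

19–57 m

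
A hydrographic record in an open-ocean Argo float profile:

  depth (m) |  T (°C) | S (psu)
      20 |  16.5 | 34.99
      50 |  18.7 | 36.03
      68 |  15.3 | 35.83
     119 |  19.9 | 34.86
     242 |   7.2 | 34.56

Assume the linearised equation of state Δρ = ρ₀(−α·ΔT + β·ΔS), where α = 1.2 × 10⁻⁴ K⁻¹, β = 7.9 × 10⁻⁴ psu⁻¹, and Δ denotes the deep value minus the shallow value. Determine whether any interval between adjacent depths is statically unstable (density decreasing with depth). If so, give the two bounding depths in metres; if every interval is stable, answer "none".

Evaluate Δρ/ρ₀ = −αΔT + βΔS across each adjacent pair:
  20–50 m: −αΔT+βΔS = −(1.2 × 10⁻⁴)(+2.2)+(7.9 × 10⁻⁴)(+1.04) = 5.6 × 10⁻⁴ → stable
  50–68 m: −αΔT+βΔS = −(1.2 × 10⁻⁴)(-3.4)+(7.9 × 10⁻⁴)(-0.20) = 2.5 × 10⁻⁴ → stable
  68–119 m: −αΔT+βΔS = −(1.2 × 10⁻⁴)(+4.6)+(7.9 × 10⁻⁴)(-0.97) = -1.3 × 10⁻³ → UNSTABLE
  119–242 m: −αΔT+βΔS = −(1.2 × 10⁻⁴)(-12.7)+(7.9 × 10⁻⁴)(-0.30) = 1.3 × 10⁻³ → stable
The 68–119 m interval has Δρ < 0: lighter water underlies denser water.

68–119 m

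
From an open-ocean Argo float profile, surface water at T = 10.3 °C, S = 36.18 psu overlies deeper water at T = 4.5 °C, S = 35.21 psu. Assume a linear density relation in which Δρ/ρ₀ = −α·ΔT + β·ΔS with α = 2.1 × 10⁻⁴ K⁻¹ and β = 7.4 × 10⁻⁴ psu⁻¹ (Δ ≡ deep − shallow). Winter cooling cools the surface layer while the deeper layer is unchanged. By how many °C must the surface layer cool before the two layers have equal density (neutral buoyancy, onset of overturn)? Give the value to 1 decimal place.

2.4 °C

Neutral buoyancy requires Δρ = 0, i.e. −α(T_deep − T_surf′) + β(S_deep − S_surf) = 0.
T_surf′ = T_deep − (β/α)·ΔS = 4.5 − (7.4 × 10⁻⁴/2.1 × 10⁻⁴)·(-0.97) = 7.918 °C.
Cooling required: 10.3 − (7.918) = 2.382 °C.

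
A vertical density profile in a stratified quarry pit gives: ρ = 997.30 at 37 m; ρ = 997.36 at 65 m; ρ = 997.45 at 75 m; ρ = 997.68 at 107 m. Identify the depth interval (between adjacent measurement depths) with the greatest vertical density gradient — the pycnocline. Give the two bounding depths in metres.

Compute the density gradient over each adjacent pair:
  37–65 m: Δρ/Δz = 0.06/28 = 2.1 × 10⁻³ kg m⁻⁴
  65–75 m: Δρ/Δz = 0.09/10 = 9.0 × 10⁻³ kg m⁻⁴
  75–107 m: Δρ/Δz = 0.23/32 = 7.2 × 10⁻³ kg m⁻⁴
The largest gradient is in the 65–75 m interval — the pycnocline.

65–75 m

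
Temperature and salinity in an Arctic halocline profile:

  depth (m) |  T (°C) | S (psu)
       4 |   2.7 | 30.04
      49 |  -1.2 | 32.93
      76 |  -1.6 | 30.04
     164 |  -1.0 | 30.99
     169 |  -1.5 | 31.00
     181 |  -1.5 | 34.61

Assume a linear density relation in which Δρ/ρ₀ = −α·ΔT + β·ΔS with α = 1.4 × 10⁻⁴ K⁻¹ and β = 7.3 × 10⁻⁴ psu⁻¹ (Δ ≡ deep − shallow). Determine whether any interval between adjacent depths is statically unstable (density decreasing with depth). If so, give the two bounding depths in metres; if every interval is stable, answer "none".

Evaluate Δρ/ρ₀ = −αΔT + βΔS across each adjacent pair:
  4–49 m: −αΔT+βΔS = −(1.4 × 10⁻⁴)(-3.9)+(7.3 × 10⁻⁴)(+2.89) = 2.7 × 10⁻³ → stable
  49–76 m: −αΔT+βΔS = −(1.4 × 10⁻⁴)(-0.4)+(7.3 × 10⁻⁴)(-2.89) = -2.1 × 10⁻³ → UNSTABLE
  76–164 m: −αΔT+βΔS = −(1.4 × 10⁻⁴)(+0.6)+(7.3 × 10⁻⁴)(+0.95) = 6.1 × 10⁻⁴ → stable
  164–169 m: −αΔT+βΔS = −(1.4 × 10⁻⁴)(-0.5)+(7.3 × 10⁻⁴)(+0.01) = 7.7 × 10⁻⁵ → stable
  169–181 m: −αΔT+βΔS = −(1.4 × 10⁻⁴)(+0.0)+(7.3 × 10⁻⁴)(+3.61) = 2.6 × 10⁻³ → stable
The 49–76 m interval has Δρ < 0: lighter water underlies denser water.

49–76 m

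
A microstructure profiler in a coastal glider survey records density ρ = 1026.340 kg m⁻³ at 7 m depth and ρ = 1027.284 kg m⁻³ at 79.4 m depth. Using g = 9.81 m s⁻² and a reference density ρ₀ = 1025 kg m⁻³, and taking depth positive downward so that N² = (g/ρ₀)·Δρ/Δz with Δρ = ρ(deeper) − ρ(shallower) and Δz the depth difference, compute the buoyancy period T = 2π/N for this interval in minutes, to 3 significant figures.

Δρ = 1027.284 − 1026.340 = 0.944 kg m⁻³ over Δz = 79.4 − 7 = 72.4 m.
N² = (9.81/1025) × (0.944/72.4) = 1.2479 × 10⁻⁴ s⁻².
N = √(1.2479 × 10⁻⁴) = 0.011171 rad s⁻¹, so T = 2π/N = 562.46 s = 9.3743 min ≈ 9.37 min.

9.37 min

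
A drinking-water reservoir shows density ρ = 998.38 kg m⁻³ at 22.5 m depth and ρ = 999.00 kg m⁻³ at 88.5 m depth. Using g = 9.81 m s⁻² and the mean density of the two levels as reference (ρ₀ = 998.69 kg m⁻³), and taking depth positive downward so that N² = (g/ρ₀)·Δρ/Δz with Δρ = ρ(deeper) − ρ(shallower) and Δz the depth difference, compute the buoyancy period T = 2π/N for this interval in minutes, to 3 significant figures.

10.9 min

Δρ = 999.00 − 998.38 = 0.62 kg m⁻³ over Δz = 88.5 − 22.5 = 66 m.
N² = (9.81/998.69) × (0.62/66) = 9.2275 × 10⁻⁵ s⁻².
N = √(9.2275 × 10⁻⁵) = 9.6060 × 10⁻³ rad s⁻¹, so T = 2π/N = 654.09 s = 10.902 min ≈ 10.9 min.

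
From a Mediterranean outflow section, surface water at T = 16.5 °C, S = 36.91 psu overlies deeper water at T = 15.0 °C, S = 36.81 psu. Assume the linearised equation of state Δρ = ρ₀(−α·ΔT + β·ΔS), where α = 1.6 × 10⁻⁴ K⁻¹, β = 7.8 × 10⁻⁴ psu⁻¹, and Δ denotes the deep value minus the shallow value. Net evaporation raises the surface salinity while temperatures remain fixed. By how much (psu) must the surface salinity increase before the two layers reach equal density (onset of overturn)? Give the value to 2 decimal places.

0.21 psu

Neutral buoyancy requires −α(T_deep − T_surf) + β(S_deep − S_surf′) = 0.
S_surf′ = S_deep − (α/β)·ΔT = 36.81 − (1.6 × 10⁻⁴/7.8 × 10⁻⁴)·(-1.5) = 37.1177 psu.
Increase required: 37.1177 − 36.91 = 0.2077 psu.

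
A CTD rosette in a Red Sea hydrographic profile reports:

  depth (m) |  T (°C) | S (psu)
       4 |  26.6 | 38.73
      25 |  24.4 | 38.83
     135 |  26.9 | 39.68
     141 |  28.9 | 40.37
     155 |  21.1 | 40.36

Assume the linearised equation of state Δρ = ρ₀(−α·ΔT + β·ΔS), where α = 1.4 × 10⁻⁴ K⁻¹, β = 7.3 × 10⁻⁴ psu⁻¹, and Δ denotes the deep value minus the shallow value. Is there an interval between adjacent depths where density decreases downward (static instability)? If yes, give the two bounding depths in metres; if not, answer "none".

Evaluate Δρ/ρ₀ = −αΔT + βΔS across each adjacent pair:
  4–25 m: −αΔT+βΔS = −(1.4 × 10⁻⁴)(-2.2)+(7.3 × 10⁻⁴)(+0.10) = 3.8 × 10⁻⁴ → stable
  25–135 m: −αΔT+βΔS = −(1.4 × 10⁻⁴)(+2.5)+(7.3 × 10⁻⁴)(+0.85) = 2.7 × 10⁻⁴ → stable
  135–141 m: −αΔT+βΔS = −(1.4 × 10⁻⁴)(+2.0)+(7.3 × 10⁻⁴)(+0.69) = 2.2 × 10⁻⁴ → stable
  141–155 m: −αΔT+βΔS = −(1.4 × 10⁻⁴)(-7.8)+(7.3 × 10⁻⁴)(-0.01) = 1.1 × 10⁻³ → stable
Every interval has Δρ > 0: the column is stably stratified throughout.

none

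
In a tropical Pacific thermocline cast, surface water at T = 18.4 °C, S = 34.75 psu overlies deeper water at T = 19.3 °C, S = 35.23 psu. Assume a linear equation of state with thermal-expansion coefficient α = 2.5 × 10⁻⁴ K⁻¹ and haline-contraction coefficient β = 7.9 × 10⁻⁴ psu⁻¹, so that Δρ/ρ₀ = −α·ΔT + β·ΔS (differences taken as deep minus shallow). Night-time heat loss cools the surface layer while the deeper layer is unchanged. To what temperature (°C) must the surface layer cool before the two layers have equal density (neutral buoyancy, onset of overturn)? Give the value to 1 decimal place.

Neutral buoyancy requires Δρ = 0, i.e. −α(T_deep − T_surf′) + β(S_deep − S_surf) = 0.
T_surf′ = T_deep − (β/α)·ΔS = 19.3 − (7.9 × 10⁻⁴/2.5 × 10⁻⁴)·(+0.48) = 17.783 °C.
Cooling required: 18.4 − (17.783) = 0.617 °C.

17.8 °C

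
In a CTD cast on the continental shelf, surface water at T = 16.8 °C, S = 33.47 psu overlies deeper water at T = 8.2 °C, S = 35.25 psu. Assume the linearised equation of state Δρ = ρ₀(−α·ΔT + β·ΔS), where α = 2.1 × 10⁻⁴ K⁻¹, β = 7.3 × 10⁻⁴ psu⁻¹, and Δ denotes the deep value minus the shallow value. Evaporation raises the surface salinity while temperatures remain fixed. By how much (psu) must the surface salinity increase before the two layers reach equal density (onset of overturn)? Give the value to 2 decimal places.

Neutral buoyancy requires −α(T_deep − T_surf) + β(S_deep − S_surf′) = 0.
S_surf′ = S_deep − (α/β)·ΔT = 35.25 − (2.1 × 10⁻⁴/7.3 × 10⁻⁴)·(-8.6) = 37.7240 psu.
Increase required: 37.7240 − 33.47 = 4.2540 psu.

4.25 psu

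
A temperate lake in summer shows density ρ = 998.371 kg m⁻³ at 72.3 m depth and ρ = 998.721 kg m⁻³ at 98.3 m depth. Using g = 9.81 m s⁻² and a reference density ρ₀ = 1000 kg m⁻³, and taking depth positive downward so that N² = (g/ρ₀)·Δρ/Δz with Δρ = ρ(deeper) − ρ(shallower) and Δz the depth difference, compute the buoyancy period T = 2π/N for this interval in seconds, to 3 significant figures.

Δρ = 998.721 − 998.371 = 0.350 kg m⁻³ over Δz = 98.3 − 72.3 = 26 m.
N² = (9.81/1000) × (0.350/26) = 1.3206 × 10⁻⁴ s⁻².
N = √(1.3206 × 10⁻⁴) = 0.011492 rad s⁻¹, so T = 2π/N = 546.74 s ≈ 547 s.
N² > 0, so the interval is statically stable.

547 s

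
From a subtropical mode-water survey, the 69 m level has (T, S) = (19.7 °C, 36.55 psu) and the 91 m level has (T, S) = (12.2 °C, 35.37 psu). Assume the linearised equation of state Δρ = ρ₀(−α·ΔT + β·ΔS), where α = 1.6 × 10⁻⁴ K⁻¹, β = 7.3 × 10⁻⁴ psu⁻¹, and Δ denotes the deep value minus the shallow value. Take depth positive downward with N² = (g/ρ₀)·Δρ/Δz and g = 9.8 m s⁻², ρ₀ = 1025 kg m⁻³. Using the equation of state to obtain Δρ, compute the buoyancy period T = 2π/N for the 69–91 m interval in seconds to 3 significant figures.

512 s

ΔT = -7.5 K, ΔS = -1.18 psu (deep − shallow).
Δρ/ρ₀ = −αΔT + βΔS = 1.20 × 10⁻³ − 8.614 × 10⁻⁴ = 3.386 × 10⁻⁴, so Δρ ≈ 0.3471 kg m⁻³.
N² = (g/ρ₀)·Δρ/Δz = g·(Δρ/ρ₀)/Δz = 9.8 × 3.386 × 10⁻⁴ / 22 = 1.5083 × 10⁻⁴ s⁻².
N = √(1.5083 × 10⁻⁴) = 0.012281 rad s⁻¹ → T = 2π/N = 511.62 s ≈ 512 s.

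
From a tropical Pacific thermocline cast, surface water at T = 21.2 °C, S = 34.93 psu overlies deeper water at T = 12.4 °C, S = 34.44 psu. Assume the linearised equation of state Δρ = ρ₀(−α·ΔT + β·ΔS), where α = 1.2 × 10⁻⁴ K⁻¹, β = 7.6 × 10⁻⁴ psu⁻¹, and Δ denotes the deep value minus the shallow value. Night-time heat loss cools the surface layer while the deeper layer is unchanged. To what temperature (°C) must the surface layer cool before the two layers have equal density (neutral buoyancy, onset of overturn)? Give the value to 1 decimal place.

15.5 °C

Neutral buoyancy requires Δρ = 0, i.e. −α(T_deep − T_surf′) + β(S_deep − S_surf) = 0.
T_surf′ = T_deep − (β/α)·ΔS = 12.4 − (7.6 × 10⁻⁴/1.2 × 10⁻⁴)·(-0.49) = 15.503 °C.
Cooling required: 21.2 − (15.503) = 5.697 °C.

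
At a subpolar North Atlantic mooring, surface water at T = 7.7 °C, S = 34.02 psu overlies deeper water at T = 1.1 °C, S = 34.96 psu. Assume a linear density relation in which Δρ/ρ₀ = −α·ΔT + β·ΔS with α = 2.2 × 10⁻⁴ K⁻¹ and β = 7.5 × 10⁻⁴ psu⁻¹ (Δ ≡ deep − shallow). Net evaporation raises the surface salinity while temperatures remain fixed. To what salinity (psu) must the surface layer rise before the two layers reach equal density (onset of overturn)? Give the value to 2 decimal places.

Neutral buoyancy requires −α(T_deep − T_surf) + β(S_deep − S_surf′) = 0.
S_surf′ = S_deep − (α/β)·ΔT = 34.96 − (2.2 × 10⁻⁴/7.5 × 10⁻⁴)·(-6.6) = 36.8960 psu.
Increase required: 36.8960 − 34.02 = 2.8760 psu.

36.90 psu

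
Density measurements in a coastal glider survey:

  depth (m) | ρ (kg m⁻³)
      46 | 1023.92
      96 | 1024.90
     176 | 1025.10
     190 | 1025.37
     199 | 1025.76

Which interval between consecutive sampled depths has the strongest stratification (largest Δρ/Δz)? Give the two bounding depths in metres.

190–199 m

Compute the density gradient over each adjacent pair:
  46–96 m: Δρ/Δz = 0.98/50 = 0.020 kg m⁻⁴
  96–176 m: Δρ/Δz = 0.20/80 = 2.5 × 10⁻³ kg m⁻⁴
  176–190 m: Δρ/Δz = 0.27/14 = 0.019 kg m⁻⁴
  190–199 m: Δρ/Δz = 0.39/9 = 0.043 kg m⁻⁴
The largest gradient is in the 190–199 m interval — the pycnocline.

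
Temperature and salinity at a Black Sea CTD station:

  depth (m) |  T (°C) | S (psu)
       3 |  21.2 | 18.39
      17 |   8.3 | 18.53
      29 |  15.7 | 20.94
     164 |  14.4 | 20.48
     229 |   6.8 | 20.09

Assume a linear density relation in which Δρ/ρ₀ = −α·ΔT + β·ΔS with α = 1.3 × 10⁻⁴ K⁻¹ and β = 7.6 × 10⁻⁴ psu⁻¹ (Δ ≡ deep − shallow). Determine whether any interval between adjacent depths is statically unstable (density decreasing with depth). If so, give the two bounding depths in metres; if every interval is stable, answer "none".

29–164 m

Evaluate Δρ/ρ₀ = −αΔT + βΔS across each adjacent pair:
  3–17 m: −αΔT+βΔS = −(1.3 × 10⁻⁴)(-12.9)+(7.6 × 10⁻⁴)(+0.14) = 1.8 × 10⁻³ → stable
  17–29 m: −αΔT+βΔS = −(1.3 × 10⁻⁴)(+7.4)+(7.6 × 10⁻⁴)(+2.41) = 8.7 × 10⁻⁴ → stable
  29–164 m: −αΔT+βΔS = −(1.3 × 10⁻⁴)(-1.3)+(7.6 × 10⁻⁴)(-0.46) = -1.8 × 10⁻⁴ → UNSTABLE
  164–229 m: −αΔT+βΔS = −(1.3 × 10⁻⁴)(-7.6)+(7.6 × 10⁻⁴)(-0.39) = 6.9 × 10⁻⁴ → stable
The 29–164 m interval has Δρ < 0: lighter water underlies denser water.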